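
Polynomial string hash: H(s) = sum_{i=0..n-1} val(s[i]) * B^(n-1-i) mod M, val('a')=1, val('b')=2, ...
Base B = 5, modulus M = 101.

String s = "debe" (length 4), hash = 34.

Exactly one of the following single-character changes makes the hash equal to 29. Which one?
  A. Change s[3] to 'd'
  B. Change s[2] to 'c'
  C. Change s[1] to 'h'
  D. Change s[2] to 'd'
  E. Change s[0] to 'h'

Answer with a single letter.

Option A: s[3]='e'->'d', delta=(4-5)*5^0 mod 101 = 100, hash=34+100 mod 101 = 33
Option B: s[2]='b'->'c', delta=(3-2)*5^1 mod 101 = 5, hash=34+5 mod 101 = 39
Option C: s[1]='e'->'h', delta=(8-5)*5^2 mod 101 = 75, hash=34+75 mod 101 = 8
Option D: s[2]='b'->'d', delta=(4-2)*5^1 mod 101 = 10, hash=34+10 mod 101 = 44
Option E: s[0]='d'->'h', delta=(8-4)*5^3 mod 101 = 96, hash=34+96 mod 101 = 29 <-- target

Answer: E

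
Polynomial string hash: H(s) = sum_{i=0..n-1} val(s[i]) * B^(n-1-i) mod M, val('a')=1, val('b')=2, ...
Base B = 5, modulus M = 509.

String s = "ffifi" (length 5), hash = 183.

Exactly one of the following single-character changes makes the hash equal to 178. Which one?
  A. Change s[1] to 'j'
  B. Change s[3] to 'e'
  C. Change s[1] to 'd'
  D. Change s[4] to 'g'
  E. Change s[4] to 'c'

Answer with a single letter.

Option A: s[1]='f'->'j', delta=(10-6)*5^3 mod 509 = 500, hash=183+500 mod 509 = 174
Option B: s[3]='f'->'e', delta=(5-6)*5^1 mod 509 = 504, hash=183+504 mod 509 = 178 <-- target
Option C: s[1]='f'->'d', delta=(4-6)*5^3 mod 509 = 259, hash=183+259 mod 509 = 442
Option D: s[4]='i'->'g', delta=(7-9)*5^0 mod 509 = 507, hash=183+507 mod 509 = 181
Option E: s[4]='i'->'c', delta=(3-9)*5^0 mod 509 = 503, hash=183+503 mod 509 = 177

Answer: B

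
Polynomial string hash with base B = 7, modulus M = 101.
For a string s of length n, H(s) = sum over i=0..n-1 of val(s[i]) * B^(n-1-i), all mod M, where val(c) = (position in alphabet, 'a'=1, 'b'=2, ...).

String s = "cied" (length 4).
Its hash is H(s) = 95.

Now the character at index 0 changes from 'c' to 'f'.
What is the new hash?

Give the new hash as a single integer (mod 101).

Answer: 13

Derivation:
val('c') = 3, val('f') = 6
Position k = 0, exponent = n-1-k = 3
B^3 mod M = 7^3 mod 101 = 40
Delta = (6 - 3) * 40 mod 101 = 19
New hash = (95 + 19) mod 101 = 13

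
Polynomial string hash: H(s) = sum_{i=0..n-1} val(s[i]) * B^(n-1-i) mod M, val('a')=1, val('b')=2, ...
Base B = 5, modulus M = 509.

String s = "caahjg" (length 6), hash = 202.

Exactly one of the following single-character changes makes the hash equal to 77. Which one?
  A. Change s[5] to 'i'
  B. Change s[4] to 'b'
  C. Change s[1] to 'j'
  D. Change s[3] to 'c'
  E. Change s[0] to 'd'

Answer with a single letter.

Answer: D

Derivation:
Option A: s[5]='g'->'i', delta=(9-7)*5^0 mod 509 = 2, hash=202+2 mod 509 = 204
Option B: s[4]='j'->'b', delta=(2-10)*5^1 mod 509 = 469, hash=202+469 mod 509 = 162
Option C: s[1]='a'->'j', delta=(10-1)*5^4 mod 509 = 26, hash=202+26 mod 509 = 228
Option D: s[3]='h'->'c', delta=(3-8)*5^2 mod 509 = 384, hash=202+384 mod 509 = 77 <-- target
Option E: s[0]='c'->'d', delta=(4-3)*5^5 mod 509 = 71, hash=202+71 mod 509 = 273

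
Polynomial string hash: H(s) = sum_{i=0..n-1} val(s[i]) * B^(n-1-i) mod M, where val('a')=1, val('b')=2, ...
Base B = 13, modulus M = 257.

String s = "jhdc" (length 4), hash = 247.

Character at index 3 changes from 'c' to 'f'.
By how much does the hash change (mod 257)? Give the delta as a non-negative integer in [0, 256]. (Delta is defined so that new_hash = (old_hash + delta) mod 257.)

Answer: 3

Derivation:
Delta formula: (val(new) - val(old)) * B^(n-1-k) mod M
  val('f') - val('c') = 6 - 3 = 3
  B^(n-1-k) = 13^0 mod 257 = 1
  Delta = 3 * 1 mod 257 = 3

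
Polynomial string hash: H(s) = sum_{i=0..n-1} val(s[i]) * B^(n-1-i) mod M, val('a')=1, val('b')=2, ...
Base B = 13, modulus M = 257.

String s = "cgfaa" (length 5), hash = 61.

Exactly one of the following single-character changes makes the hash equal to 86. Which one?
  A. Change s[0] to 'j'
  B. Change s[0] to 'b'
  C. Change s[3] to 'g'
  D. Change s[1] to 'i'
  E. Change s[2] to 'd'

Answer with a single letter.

Option A: s[0]='c'->'j', delta=(10-3)*13^4 mod 257 = 238, hash=61+238 mod 257 = 42
Option B: s[0]='c'->'b', delta=(2-3)*13^4 mod 257 = 223, hash=61+223 mod 257 = 27
Option C: s[3]='a'->'g', delta=(7-1)*13^1 mod 257 = 78, hash=61+78 mod 257 = 139
Option D: s[1]='g'->'i', delta=(9-7)*13^3 mod 257 = 25, hash=61+25 mod 257 = 86 <-- target
Option E: s[2]='f'->'d', delta=(4-6)*13^2 mod 257 = 176, hash=61+176 mod 257 = 237

Answer: D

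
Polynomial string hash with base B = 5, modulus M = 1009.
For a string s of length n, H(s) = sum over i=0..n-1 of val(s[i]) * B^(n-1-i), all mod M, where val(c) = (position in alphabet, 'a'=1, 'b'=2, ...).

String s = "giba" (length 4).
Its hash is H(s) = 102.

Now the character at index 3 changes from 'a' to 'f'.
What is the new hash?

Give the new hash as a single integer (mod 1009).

val('a') = 1, val('f') = 6
Position k = 3, exponent = n-1-k = 0
B^0 mod M = 5^0 mod 1009 = 1
Delta = (6 - 1) * 1 mod 1009 = 5
New hash = (102 + 5) mod 1009 = 107

Answer: 107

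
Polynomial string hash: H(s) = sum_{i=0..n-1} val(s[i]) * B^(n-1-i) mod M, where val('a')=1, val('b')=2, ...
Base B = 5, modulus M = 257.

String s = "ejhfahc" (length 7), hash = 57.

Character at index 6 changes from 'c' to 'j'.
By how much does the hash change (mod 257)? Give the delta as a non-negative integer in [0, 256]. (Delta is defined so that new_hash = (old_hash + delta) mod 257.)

Answer: 7

Derivation:
Delta formula: (val(new) - val(old)) * B^(n-1-k) mod M
  val('j') - val('c') = 10 - 3 = 7
  B^(n-1-k) = 5^0 mod 257 = 1
  Delta = 7 * 1 mod 257 = 7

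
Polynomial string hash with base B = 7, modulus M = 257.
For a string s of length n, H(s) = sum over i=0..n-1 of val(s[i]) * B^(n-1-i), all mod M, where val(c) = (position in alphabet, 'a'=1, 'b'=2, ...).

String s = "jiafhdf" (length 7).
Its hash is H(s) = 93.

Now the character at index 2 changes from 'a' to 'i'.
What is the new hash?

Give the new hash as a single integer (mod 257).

Answer: 26

Derivation:
val('a') = 1, val('i') = 9
Position k = 2, exponent = n-1-k = 4
B^4 mod M = 7^4 mod 257 = 88
Delta = (9 - 1) * 88 mod 257 = 190
New hash = (93 + 190) mod 257 = 26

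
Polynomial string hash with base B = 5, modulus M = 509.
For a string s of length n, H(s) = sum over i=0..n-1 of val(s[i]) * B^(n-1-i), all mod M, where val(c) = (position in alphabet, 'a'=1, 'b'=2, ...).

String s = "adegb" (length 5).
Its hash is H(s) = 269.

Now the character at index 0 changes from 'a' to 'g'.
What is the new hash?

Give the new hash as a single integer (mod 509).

Answer: 456

Derivation:
val('a') = 1, val('g') = 7
Position k = 0, exponent = n-1-k = 4
B^4 mod M = 5^4 mod 509 = 116
Delta = (7 - 1) * 116 mod 509 = 187
New hash = (269 + 187) mod 509 = 456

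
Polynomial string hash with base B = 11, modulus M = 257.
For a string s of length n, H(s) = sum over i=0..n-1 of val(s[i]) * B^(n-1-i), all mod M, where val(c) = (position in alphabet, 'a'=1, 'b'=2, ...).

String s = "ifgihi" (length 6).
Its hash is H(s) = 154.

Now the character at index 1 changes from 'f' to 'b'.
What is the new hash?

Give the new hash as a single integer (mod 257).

val('f') = 6, val('b') = 2
Position k = 1, exponent = n-1-k = 4
B^4 mod M = 11^4 mod 257 = 249
Delta = (2 - 6) * 249 mod 257 = 32
New hash = (154 + 32) mod 257 = 186

Answer: 186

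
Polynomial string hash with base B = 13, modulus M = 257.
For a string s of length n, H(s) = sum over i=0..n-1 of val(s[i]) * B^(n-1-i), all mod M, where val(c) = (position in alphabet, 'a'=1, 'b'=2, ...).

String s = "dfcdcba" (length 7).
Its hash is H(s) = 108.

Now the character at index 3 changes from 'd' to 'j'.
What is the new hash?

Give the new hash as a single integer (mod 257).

val('d') = 4, val('j') = 10
Position k = 3, exponent = n-1-k = 3
B^3 mod M = 13^3 mod 257 = 141
Delta = (10 - 4) * 141 mod 257 = 75
New hash = (108 + 75) mod 257 = 183

Answer: 183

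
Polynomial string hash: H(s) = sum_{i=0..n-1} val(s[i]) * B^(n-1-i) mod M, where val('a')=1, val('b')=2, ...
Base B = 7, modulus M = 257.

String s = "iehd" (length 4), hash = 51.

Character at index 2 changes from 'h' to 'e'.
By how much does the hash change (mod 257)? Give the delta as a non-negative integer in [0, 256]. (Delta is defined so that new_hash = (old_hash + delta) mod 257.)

Delta formula: (val(new) - val(old)) * B^(n-1-k) mod M
  val('e') - val('h') = 5 - 8 = -3
  B^(n-1-k) = 7^1 mod 257 = 7
  Delta = -3 * 7 mod 257 = 236

Answer: 236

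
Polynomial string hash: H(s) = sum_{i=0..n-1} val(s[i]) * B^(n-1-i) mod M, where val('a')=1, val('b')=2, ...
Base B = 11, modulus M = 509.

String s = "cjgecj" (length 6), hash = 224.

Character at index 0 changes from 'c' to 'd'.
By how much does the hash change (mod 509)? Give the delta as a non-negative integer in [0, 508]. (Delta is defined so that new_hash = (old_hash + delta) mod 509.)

Answer: 207

Derivation:
Delta formula: (val(new) - val(old)) * B^(n-1-k) mod M
  val('d') - val('c') = 4 - 3 = 1
  B^(n-1-k) = 11^5 mod 509 = 207
  Delta = 1 * 207 mod 509 = 207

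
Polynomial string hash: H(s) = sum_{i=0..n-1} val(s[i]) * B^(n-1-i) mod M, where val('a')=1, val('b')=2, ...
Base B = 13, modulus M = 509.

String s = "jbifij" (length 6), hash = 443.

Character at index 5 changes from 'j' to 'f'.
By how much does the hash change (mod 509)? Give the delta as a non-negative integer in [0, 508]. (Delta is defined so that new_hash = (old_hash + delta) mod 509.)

Delta formula: (val(new) - val(old)) * B^(n-1-k) mod M
  val('f') - val('j') = 6 - 10 = -4
  B^(n-1-k) = 13^0 mod 509 = 1
  Delta = -4 * 1 mod 509 = 505

Answer: 505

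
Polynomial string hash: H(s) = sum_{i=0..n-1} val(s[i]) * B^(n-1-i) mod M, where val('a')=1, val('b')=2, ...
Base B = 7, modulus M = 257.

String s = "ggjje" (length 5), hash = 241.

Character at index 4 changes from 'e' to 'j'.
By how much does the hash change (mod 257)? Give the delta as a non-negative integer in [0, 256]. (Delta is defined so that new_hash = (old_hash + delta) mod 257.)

Delta formula: (val(new) - val(old)) * B^(n-1-k) mod M
  val('j') - val('e') = 10 - 5 = 5
  B^(n-1-k) = 7^0 mod 257 = 1
  Delta = 5 * 1 mod 257 = 5

Answer: 5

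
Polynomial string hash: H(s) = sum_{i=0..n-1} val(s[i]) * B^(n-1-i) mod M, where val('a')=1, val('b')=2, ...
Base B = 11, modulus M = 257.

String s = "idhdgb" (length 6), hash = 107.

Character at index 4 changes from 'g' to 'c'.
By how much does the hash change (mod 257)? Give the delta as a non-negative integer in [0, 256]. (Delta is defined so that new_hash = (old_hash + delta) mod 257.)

Delta formula: (val(new) - val(old)) * B^(n-1-k) mod M
  val('c') - val('g') = 3 - 7 = -4
  B^(n-1-k) = 11^1 mod 257 = 11
  Delta = -4 * 11 mod 257 = 213

Answer: 213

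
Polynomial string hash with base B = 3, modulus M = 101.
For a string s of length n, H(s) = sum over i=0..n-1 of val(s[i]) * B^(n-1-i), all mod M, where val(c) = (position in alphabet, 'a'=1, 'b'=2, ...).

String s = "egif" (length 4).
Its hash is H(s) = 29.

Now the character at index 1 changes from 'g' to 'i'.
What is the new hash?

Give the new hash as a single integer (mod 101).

Answer: 47

Derivation:
val('g') = 7, val('i') = 9
Position k = 1, exponent = n-1-k = 2
B^2 mod M = 3^2 mod 101 = 9
Delta = (9 - 7) * 9 mod 101 = 18
New hash = (29 + 18) mod 101 = 47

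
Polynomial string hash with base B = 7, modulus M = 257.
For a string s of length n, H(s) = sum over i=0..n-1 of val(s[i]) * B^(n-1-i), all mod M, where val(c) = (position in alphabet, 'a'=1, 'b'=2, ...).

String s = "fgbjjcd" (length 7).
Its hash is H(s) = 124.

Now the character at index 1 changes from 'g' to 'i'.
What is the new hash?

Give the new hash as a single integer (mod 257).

val('g') = 7, val('i') = 9
Position k = 1, exponent = n-1-k = 5
B^5 mod M = 7^5 mod 257 = 102
Delta = (9 - 7) * 102 mod 257 = 204
New hash = (124 + 204) mod 257 = 71

Answer: 71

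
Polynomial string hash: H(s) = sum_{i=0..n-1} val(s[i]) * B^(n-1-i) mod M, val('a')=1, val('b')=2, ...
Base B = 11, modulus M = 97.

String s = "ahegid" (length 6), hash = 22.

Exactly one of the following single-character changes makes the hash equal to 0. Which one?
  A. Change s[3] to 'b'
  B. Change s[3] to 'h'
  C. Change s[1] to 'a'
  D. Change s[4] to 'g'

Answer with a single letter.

Answer: D

Derivation:
Option A: s[3]='g'->'b', delta=(2-7)*11^2 mod 97 = 74, hash=22+74 mod 97 = 96
Option B: s[3]='g'->'h', delta=(8-7)*11^2 mod 97 = 24, hash=22+24 mod 97 = 46
Option C: s[1]='h'->'a', delta=(1-8)*11^4 mod 97 = 42, hash=22+42 mod 97 = 64
Option D: s[4]='i'->'g', delta=(7-9)*11^1 mod 97 = 75, hash=22+75 mod 97 = 0 <-- target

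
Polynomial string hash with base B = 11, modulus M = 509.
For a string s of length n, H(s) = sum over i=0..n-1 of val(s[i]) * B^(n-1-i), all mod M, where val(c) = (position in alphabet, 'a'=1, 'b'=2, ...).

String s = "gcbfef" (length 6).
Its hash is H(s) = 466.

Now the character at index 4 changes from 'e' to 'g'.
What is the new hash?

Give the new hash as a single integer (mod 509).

val('e') = 5, val('g') = 7
Position k = 4, exponent = n-1-k = 1
B^1 mod M = 11^1 mod 509 = 11
Delta = (7 - 5) * 11 mod 509 = 22
New hash = (466 + 22) mod 509 = 488

Answer: 488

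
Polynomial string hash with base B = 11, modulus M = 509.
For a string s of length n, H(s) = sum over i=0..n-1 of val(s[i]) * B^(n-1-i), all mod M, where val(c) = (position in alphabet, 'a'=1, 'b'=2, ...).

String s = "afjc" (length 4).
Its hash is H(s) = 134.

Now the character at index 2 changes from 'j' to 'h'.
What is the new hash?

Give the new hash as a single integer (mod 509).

val('j') = 10, val('h') = 8
Position k = 2, exponent = n-1-k = 1
B^1 mod M = 11^1 mod 509 = 11
Delta = (8 - 10) * 11 mod 509 = 487
New hash = (134 + 487) mod 509 = 112

Answer: 112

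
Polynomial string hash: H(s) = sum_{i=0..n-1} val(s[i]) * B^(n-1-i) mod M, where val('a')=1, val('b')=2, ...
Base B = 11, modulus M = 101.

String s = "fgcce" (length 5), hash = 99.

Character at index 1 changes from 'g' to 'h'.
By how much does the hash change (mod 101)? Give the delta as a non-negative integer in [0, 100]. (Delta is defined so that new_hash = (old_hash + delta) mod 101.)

Delta formula: (val(new) - val(old)) * B^(n-1-k) mod M
  val('h') - val('g') = 8 - 7 = 1
  B^(n-1-k) = 11^3 mod 101 = 18
  Delta = 1 * 18 mod 101 = 18

Answer: 18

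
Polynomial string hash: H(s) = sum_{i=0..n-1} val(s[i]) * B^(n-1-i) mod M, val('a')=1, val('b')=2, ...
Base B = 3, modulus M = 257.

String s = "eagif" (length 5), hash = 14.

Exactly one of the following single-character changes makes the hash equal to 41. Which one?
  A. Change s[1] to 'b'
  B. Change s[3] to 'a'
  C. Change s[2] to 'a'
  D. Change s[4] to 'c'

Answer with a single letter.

Answer: A

Derivation:
Option A: s[1]='a'->'b', delta=(2-1)*3^3 mod 257 = 27, hash=14+27 mod 257 = 41 <-- target
Option B: s[3]='i'->'a', delta=(1-9)*3^1 mod 257 = 233, hash=14+233 mod 257 = 247
Option C: s[2]='g'->'a', delta=(1-7)*3^2 mod 257 = 203, hash=14+203 mod 257 = 217
Option D: s[4]='f'->'c', delta=(3-6)*3^0 mod 257 = 254, hash=14+254 mod 257 = 11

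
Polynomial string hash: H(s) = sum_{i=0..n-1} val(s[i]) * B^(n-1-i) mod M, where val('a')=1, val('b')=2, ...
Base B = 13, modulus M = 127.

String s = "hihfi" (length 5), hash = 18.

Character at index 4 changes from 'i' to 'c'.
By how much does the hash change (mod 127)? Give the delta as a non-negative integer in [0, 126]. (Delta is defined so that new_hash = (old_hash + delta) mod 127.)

Delta formula: (val(new) - val(old)) * B^(n-1-k) mod M
  val('c') - val('i') = 3 - 9 = -6
  B^(n-1-k) = 13^0 mod 127 = 1
  Delta = -6 * 1 mod 127 = 121

Answer: 121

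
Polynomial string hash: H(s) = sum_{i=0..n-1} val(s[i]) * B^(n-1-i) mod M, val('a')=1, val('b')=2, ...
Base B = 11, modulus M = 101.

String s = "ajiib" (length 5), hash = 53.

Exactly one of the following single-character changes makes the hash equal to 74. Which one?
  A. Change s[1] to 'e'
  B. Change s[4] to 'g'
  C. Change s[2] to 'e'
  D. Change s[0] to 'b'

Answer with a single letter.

Answer: C

Derivation:
Option A: s[1]='j'->'e', delta=(5-10)*11^3 mod 101 = 11, hash=53+11 mod 101 = 64
Option B: s[4]='b'->'g', delta=(7-2)*11^0 mod 101 = 5, hash=53+5 mod 101 = 58
Option C: s[2]='i'->'e', delta=(5-9)*11^2 mod 101 = 21, hash=53+21 mod 101 = 74 <-- target
Option D: s[0]='a'->'b', delta=(2-1)*11^4 mod 101 = 97, hash=53+97 mod 101 = 49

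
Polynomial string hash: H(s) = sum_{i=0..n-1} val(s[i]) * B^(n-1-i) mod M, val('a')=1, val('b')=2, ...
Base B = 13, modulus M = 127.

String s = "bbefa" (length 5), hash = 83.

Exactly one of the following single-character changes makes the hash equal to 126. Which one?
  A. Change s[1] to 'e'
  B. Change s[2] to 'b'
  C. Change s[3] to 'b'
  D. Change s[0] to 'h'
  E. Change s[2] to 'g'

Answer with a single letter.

Answer: D

Derivation:
Option A: s[1]='b'->'e', delta=(5-2)*13^3 mod 127 = 114, hash=83+114 mod 127 = 70
Option B: s[2]='e'->'b', delta=(2-5)*13^2 mod 127 = 1, hash=83+1 mod 127 = 84
Option C: s[3]='f'->'b', delta=(2-6)*13^1 mod 127 = 75, hash=83+75 mod 127 = 31
Option D: s[0]='b'->'h', delta=(8-2)*13^4 mod 127 = 43, hash=83+43 mod 127 = 126 <-- target
Option E: s[2]='e'->'g', delta=(7-5)*13^2 mod 127 = 84, hash=83+84 mod 127 = 40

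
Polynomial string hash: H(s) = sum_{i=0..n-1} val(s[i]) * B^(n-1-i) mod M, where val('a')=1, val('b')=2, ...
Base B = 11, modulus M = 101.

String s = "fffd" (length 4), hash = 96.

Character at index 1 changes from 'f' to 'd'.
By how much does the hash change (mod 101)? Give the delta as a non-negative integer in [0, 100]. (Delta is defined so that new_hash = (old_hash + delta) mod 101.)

Delta formula: (val(new) - val(old)) * B^(n-1-k) mod M
  val('d') - val('f') = 4 - 6 = -2
  B^(n-1-k) = 11^2 mod 101 = 20
  Delta = -2 * 20 mod 101 = 61

Answer: 61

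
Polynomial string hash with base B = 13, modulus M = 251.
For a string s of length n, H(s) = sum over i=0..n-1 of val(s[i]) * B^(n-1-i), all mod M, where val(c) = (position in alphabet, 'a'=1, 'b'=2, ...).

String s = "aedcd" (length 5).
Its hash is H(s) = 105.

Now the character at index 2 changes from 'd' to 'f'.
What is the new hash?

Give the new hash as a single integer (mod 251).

val('d') = 4, val('f') = 6
Position k = 2, exponent = n-1-k = 2
B^2 mod M = 13^2 mod 251 = 169
Delta = (6 - 4) * 169 mod 251 = 87
New hash = (105 + 87) mod 251 = 192

Answer: 192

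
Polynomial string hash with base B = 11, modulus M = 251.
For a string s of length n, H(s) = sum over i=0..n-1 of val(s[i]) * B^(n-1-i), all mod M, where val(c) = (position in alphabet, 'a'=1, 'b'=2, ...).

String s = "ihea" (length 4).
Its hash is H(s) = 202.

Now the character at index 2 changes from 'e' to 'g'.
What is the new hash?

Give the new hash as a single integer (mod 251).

val('e') = 5, val('g') = 7
Position k = 2, exponent = n-1-k = 1
B^1 mod M = 11^1 mod 251 = 11
Delta = (7 - 5) * 11 mod 251 = 22
New hash = (202 + 22) mod 251 = 224

Answer: 224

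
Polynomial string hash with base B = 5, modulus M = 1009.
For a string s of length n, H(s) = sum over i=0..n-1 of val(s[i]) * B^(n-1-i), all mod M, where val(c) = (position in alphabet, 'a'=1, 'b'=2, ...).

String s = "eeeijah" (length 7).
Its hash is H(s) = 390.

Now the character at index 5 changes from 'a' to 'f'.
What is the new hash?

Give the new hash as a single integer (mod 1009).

val('a') = 1, val('f') = 6
Position k = 5, exponent = n-1-k = 1
B^1 mod M = 5^1 mod 1009 = 5
Delta = (6 - 1) * 5 mod 1009 = 25
New hash = (390 + 25) mod 1009 = 415

Answer: 415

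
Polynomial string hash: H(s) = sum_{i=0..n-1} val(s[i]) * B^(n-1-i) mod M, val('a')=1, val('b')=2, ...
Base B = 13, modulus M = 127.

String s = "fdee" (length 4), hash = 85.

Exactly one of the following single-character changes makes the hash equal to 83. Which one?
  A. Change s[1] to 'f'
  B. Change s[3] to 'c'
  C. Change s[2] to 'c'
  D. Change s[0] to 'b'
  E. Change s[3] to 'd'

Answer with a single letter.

Answer: B

Derivation:
Option A: s[1]='d'->'f', delta=(6-4)*13^2 mod 127 = 84, hash=85+84 mod 127 = 42
Option B: s[3]='e'->'c', delta=(3-5)*13^0 mod 127 = 125, hash=85+125 mod 127 = 83 <-- target
Option C: s[2]='e'->'c', delta=(3-5)*13^1 mod 127 = 101, hash=85+101 mod 127 = 59
Option D: s[0]='f'->'b', delta=(2-6)*13^3 mod 127 = 102, hash=85+102 mod 127 = 60
Option E: s[3]='e'->'d', delta=(4-5)*13^0 mod 127 = 126, hash=85+126 mod 127 = 84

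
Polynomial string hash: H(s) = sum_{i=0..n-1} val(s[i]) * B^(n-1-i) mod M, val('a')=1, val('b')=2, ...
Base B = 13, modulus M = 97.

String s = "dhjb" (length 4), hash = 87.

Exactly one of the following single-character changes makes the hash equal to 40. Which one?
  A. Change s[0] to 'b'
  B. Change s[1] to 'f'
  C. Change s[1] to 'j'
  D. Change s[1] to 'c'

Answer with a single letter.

Option A: s[0]='d'->'b', delta=(2-4)*13^3 mod 97 = 68, hash=87+68 mod 97 = 58
Option B: s[1]='h'->'f', delta=(6-8)*13^2 mod 97 = 50, hash=87+50 mod 97 = 40 <-- target
Option C: s[1]='h'->'j', delta=(10-8)*13^2 mod 97 = 47, hash=87+47 mod 97 = 37
Option D: s[1]='h'->'c', delta=(3-8)*13^2 mod 97 = 28, hash=87+28 mod 97 = 18

Answer: B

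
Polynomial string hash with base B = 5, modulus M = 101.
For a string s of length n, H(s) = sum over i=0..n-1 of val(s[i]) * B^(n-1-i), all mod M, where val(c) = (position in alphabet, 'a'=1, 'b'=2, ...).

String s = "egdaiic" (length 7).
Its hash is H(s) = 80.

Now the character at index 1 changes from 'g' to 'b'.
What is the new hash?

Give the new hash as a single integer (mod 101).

val('g') = 7, val('b') = 2
Position k = 1, exponent = n-1-k = 5
B^5 mod M = 5^5 mod 101 = 95
Delta = (2 - 7) * 95 mod 101 = 30
New hash = (80 + 30) mod 101 = 9

Answer: 9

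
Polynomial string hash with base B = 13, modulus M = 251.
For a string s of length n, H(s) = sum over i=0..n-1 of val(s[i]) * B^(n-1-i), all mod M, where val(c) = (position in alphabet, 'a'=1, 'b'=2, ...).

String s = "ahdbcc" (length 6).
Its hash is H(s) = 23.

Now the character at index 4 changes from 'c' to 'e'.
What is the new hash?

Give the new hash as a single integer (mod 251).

val('c') = 3, val('e') = 5
Position k = 4, exponent = n-1-k = 1
B^1 mod M = 13^1 mod 251 = 13
Delta = (5 - 3) * 13 mod 251 = 26
New hash = (23 + 26) mod 251 = 49

Answer: 49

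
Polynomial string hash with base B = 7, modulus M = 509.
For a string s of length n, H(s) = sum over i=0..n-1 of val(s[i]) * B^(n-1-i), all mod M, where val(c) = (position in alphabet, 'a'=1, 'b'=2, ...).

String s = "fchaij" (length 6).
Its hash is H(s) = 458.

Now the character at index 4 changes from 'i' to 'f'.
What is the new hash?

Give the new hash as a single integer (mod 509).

val('i') = 9, val('f') = 6
Position k = 4, exponent = n-1-k = 1
B^1 mod M = 7^1 mod 509 = 7
Delta = (6 - 9) * 7 mod 509 = 488
New hash = (458 + 488) mod 509 = 437

Answer: 437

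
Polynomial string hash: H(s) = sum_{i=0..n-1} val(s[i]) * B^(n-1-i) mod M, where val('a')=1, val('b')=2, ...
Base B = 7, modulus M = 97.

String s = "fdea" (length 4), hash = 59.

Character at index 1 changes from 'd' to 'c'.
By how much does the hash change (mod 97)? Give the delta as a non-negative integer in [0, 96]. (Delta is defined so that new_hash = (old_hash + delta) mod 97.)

Answer: 48

Derivation:
Delta formula: (val(new) - val(old)) * B^(n-1-k) mod M
  val('c') - val('d') = 3 - 4 = -1
  B^(n-1-k) = 7^2 mod 97 = 49
  Delta = -1 * 49 mod 97 = 48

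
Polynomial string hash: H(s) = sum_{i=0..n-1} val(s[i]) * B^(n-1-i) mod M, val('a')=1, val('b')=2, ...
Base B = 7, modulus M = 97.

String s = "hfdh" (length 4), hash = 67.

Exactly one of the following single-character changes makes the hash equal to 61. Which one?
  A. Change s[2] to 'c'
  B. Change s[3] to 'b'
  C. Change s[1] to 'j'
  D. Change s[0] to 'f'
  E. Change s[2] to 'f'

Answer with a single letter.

Option A: s[2]='d'->'c', delta=(3-4)*7^1 mod 97 = 90, hash=67+90 mod 97 = 60
Option B: s[3]='h'->'b', delta=(2-8)*7^0 mod 97 = 91, hash=67+91 mod 97 = 61 <-- target
Option C: s[1]='f'->'j', delta=(10-6)*7^2 mod 97 = 2, hash=67+2 mod 97 = 69
Option D: s[0]='h'->'f', delta=(6-8)*7^3 mod 97 = 90, hash=67+90 mod 97 = 60
Option E: s[2]='d'->'f', delta=(6-4)*7^1 mod 97 = 14, hash=67+14 mod 97 = 81

Answer: B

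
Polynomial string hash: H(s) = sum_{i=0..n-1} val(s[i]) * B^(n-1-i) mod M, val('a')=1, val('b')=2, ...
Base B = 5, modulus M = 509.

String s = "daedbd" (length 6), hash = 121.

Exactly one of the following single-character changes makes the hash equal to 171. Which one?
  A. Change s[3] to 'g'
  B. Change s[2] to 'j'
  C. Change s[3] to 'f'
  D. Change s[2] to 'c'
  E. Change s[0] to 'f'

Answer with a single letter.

Option A: s[3]='d'->'g', delta=(7-4)*5^2 mod 509 = 75, hash=121+75 mod 509 = 196
Option B: s[2]='e'->'j', delta=(10-5)*5^3 mod 509 = 116, hash=121+116 mod 509 = 237
Option C: s[3]='d'->'f', delta=(6-4)*5^2 mod 509 = 50, hash=121+50 mod 509 = 171 <-- target
Option D: s[2]='e'->'c', delta=(3-5)*5^3 mod 509 = 259, hash=121+259 mod 509 = 380
Option E: s[0]='d'->'f', delta=(6-4)*5^5 mod 509 = 142, hash=121+142 mod 509 = 263

Answer: C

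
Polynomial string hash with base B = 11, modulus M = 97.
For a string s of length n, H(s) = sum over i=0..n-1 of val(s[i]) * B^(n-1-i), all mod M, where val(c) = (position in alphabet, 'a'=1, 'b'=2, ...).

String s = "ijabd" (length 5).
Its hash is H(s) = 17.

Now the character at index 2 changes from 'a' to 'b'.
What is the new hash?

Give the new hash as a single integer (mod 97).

Answer: 41

Derivation:
val('a') = 1, val('b') = 2
Position k = 2, exponent = n-1-k = 2
B^2 mod M = 11^2 mod 97 = 24
Delta = (2 - 1) * 24 mod 97 = 24
New hash = (17 + 24) mod 97 = 41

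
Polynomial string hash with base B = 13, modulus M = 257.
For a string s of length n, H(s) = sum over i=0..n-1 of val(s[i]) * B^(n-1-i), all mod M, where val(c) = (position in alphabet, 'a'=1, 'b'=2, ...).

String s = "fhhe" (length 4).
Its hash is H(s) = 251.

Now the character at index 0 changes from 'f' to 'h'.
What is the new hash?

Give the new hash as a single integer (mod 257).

Answer: 19

Derivation:
val('f') = 6, val('h') = 8
Position k = 0, exponent = n-1-k = 3
B^3 mod M = 13^3 mod 257 = 141
Delta = (8 - 6) * 141 mod 257 = 25
New hash = (251 + 25) mod 257 = 19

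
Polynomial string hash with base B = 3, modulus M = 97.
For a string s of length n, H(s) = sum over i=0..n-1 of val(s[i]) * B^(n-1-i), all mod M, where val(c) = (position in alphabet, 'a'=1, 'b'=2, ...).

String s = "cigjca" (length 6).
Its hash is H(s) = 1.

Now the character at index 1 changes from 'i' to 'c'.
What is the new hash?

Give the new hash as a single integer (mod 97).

val('i') = 9, val('c') = 3
Position k = 1, exponent = n-1-k = 4
B^4 mod M = 3^4 mod 97 = 81
Delta = (3 - 9) * 81 mod 97 = 96
New hash = (1 + 96) mod 97 = 0

Answer: 0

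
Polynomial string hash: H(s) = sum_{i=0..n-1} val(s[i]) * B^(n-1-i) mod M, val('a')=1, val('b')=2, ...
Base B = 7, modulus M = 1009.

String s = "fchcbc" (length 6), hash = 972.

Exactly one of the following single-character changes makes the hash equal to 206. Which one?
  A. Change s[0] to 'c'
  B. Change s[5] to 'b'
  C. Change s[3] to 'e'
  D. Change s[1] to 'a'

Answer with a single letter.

Option A: s[0]='f'->'c', delta=(3-6)*7^5 mod 1009 = 29, hash=972+29 mod 1009 = 1001
Option B: s[5]='c'->'b', delta=(2-3)*7^0 mod 1009 = 1008, hash=972+1008 mod 1009 = 971
Option C: s[3]='c'->'e', delta=(5-3)*7^2 mod 1009 = 98, hash=972+98 mod 1009 = 61
Option D: s[1]='c'->'a', delta=(1-3)*7^4 mod 1009 = 243, hash=972+243 mod 1009 = 206 <-- target

Answer: D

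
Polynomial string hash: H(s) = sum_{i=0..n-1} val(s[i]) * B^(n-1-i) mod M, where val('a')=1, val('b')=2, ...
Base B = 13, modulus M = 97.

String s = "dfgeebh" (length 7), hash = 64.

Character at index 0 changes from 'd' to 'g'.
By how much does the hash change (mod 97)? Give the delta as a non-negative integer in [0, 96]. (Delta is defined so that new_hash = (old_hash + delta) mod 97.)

Delta formula: (val(new) - val(old)) * B^(n-1-k) mod M
  val('g') - val('d') = 7 - 4 = 3
  B^(n-1-k) = 13^6 mod 97 = 89
  Delta = 3 * 89 mod 97 = 73

Answer: 73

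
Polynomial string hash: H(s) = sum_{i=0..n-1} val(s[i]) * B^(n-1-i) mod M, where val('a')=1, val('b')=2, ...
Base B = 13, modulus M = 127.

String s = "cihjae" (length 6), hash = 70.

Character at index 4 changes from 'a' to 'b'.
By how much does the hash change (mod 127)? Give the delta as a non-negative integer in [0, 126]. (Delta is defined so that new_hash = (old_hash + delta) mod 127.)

Answer: 13

Derivation:
Delta formula: (val(new) - val(old)) * B^(n-1-k) mod M
  val('b') - val('a') = 2 - 1 = 1
  B^(n-1-k) = 13^1 mod 127 = 13
  Delta = 1 * 13 mod 127 = 13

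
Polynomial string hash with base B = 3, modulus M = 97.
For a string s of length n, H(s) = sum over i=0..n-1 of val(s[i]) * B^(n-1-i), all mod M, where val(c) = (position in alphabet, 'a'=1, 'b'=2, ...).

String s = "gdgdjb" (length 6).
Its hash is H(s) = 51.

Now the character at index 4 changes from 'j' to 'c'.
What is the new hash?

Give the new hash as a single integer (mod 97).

Answer: 30

Derivation:
val('j') = 10, val('c') = 3
Position k = 4, exponent = n-1-k = 1
B^1 mod M = 3^1 mod 97 = 3
Delta = (3 - 10) * 3 mod 97 = 76
New hash = (51 + 76) mod 97 = 30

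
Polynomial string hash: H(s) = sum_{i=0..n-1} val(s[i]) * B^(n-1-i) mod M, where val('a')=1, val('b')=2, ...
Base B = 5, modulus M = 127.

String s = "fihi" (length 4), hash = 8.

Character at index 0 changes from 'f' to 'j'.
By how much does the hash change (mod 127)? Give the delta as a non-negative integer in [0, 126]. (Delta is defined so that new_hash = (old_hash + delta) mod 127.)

Answer: 119

Derivation:
Delta formula: (val(new) - val(old)) * B^(n-1-k) mod M
  val('j') - val('f') = 10 - 6 = 4
  B^(n-1-k) = 5^3 mod 127 = 125
  Delta = 4 * 125 mod 127 = 119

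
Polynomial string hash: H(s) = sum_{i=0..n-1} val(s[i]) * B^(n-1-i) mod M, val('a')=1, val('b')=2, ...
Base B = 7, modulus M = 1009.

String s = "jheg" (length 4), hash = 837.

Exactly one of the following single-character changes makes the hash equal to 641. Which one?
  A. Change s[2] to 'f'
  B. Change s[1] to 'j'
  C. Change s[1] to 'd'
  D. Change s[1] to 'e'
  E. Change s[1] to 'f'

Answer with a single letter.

Option A: s[2]='e'->'f', delta=(6-5)*7^1 mod 1009 = 7, hash=837+7 mod 1009 = 844
Option B: s[1]='h'->'j', delta=(10-8)*7^2 mod 1009 = 98, hash=837+98 mod 1009 = 935
Option C: s[1]='h'->'d', delta=(4-8)*7^2 mod 1009 = 813, hash=837+813 mod 1009 = 641 <-- target
Option D: s[1]='h'->'e', delta=(5-8)*7^2 mod 1009 = 862, hash=837+862 mod 1009 = 690
Option E: s[1]='h'->'f', delta=(6-8)*7^2 mod 1009 = 911, hash=837+911 mod 1009 = 739

Answer: C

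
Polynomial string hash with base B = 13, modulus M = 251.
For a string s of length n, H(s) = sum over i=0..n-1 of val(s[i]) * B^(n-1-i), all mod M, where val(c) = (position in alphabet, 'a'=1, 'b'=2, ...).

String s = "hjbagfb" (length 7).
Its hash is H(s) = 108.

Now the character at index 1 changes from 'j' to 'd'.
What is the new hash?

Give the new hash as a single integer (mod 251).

val('j') = 10, val('d') = 4
Position k = 1, exponent = n-1-k = 5
B^5 mod M = 13^5 mod 251 = 64
Delta = (4 - 10) * 64 mod 251 = 118
New hash = (108 + 118) mod 251 = 226

Answer: 226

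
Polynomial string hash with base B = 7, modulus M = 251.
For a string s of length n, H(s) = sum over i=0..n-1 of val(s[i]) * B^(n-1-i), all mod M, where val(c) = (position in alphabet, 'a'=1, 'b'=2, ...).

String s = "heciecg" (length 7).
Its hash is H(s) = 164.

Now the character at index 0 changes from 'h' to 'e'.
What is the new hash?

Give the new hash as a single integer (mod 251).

val('h') = 8, val('e') = 5
Position k = 0, exponent = n-1-k = 6
B^6 mod M = 7^6 mod 251 = 181
Delta = (5 - 8) * 181 mod 251 = 210
New hash = (164 + 210) mod 251 = 123

Answer: 123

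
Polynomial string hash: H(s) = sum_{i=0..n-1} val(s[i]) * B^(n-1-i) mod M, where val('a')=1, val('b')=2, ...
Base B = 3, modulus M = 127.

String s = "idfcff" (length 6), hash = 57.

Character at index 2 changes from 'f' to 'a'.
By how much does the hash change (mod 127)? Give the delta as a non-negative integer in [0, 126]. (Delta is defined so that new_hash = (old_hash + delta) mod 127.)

Answer: 119

Derivation:
Delta formula: (val(new) - val(old)) * B^(n-1-k) mod M
  val('a') - val('f') = 1 - 6 = -5
  B^(n-1-k) = 3^3 mod 127 = 27
  Delta = -5 * 27 mod 127 = 119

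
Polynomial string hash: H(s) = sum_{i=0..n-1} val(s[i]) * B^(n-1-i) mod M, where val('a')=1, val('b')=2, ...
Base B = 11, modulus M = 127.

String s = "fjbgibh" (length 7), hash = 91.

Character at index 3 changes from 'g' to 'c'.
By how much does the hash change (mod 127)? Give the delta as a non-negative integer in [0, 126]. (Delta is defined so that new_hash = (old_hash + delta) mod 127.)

Delta formula: (val(new) - val(old)) * B^(n-1-k) mod M
  val('c') - val('g') = 3 - 7 = -4
  B^(n-1-k) = 11^3 mod 127 = 61
  Delta = -4 * 61 mod 127 = 10

Answer: 10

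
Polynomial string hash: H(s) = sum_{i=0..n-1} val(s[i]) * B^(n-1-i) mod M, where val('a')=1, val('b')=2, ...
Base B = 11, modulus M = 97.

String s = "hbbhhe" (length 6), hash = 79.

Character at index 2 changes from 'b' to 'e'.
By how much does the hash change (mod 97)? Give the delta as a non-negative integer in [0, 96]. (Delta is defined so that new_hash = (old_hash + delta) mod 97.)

Answer: 16

Derivation:
Delta formula: (val(new) - val(old)) * B^(n-1-k) mod M
  val('e') - val('b') = 5 - 2 = 3
  B^(n-1-k) = 11^3 mod 97 = 70
  Delta = 3 * 70 mod 97 = 16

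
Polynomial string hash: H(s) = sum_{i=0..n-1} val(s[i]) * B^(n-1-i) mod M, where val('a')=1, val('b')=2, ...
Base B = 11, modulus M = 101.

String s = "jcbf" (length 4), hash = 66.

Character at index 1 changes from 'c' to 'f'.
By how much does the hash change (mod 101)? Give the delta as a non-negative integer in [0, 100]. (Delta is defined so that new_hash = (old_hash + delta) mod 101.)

Delta formula: (val(new) - val(old)) * B^(n-1-k) mod M
  val('f') - val('c') = 6 - 3 = 3
  B^(n-1-k) = 11^2 mod 101 = 20
  Delta = 3 * 20 mod 101 = 60

Answer: 60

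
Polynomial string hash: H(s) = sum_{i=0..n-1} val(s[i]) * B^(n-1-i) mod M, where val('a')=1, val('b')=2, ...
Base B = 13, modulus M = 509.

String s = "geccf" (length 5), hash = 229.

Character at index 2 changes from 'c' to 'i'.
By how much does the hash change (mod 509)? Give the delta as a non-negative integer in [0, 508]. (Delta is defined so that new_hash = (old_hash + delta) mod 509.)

Answer: 505

Derivation:
Delta formula: (val(new) - val(old)) * B^(n-1-k) mod M
  val('i') - val('c') = 9 - 3 = 6
  B^(n-1-k) = 13^2 mod 509 = 169
  Delta = 6 * 169 mod 509 = 505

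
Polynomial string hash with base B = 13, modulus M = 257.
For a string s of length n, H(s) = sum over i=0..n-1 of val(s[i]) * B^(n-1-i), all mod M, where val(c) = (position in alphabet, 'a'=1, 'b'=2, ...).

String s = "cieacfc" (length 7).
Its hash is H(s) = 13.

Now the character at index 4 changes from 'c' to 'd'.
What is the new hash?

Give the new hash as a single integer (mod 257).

Answer: 182

Derivation:
val('c') = 3, val('d') = 4
Position k = 4, exponent = n-1-k = 2
B^2 mod M = 13^2 mod 257 = 169
Delta = (4 - 3) * 169 mod 257 = 169
New hash = (13 + 169) mod 257 = 182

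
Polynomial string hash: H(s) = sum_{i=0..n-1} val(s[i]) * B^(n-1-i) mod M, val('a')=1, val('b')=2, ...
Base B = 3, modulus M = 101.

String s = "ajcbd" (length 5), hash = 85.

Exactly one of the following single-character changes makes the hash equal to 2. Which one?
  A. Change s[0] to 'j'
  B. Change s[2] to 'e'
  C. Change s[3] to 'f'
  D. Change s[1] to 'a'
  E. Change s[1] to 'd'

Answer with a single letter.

Option A: s[0]='a'->'j', delta=(10-1)*3^4 mod 101 = 22, hash=85+22 mod 101 = 6
Option B: s[2]='c'->'e', delta=(5-3)*3^2 mod 101 = 18, hash=85+18 mod 101 = 2 <-- target
Option C: s[3]='b'->'f', delta=(6-2)*3^1 mod 101 = 12, hash=85+12 mod 101 = 97
Option D: s[1]='j'->'a', delta=(1-10)*3^3 mod 101 = 60, hash=85+60 mod 101 = 44
Option E: s[1]='j'->'d', delta=(4-10)*3^3 mod 101 = 40, hash=85+40 mod 101 = 24

Answer: B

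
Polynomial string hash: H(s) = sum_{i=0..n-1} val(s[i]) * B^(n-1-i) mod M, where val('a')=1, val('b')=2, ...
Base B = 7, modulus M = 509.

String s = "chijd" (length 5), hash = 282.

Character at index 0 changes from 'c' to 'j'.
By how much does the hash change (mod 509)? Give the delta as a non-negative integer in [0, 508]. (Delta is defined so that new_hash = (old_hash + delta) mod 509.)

Answer: 10

Derivation:
Delta formula: (val(new) - val(old)) * B^(n-1-k) mod M
  val('j') - val('c') = 10 - 3 = 7
  B^(n-1-k) = 7^4 mod 509 = 365
  Delta = 7 * 365 mod 509 = 10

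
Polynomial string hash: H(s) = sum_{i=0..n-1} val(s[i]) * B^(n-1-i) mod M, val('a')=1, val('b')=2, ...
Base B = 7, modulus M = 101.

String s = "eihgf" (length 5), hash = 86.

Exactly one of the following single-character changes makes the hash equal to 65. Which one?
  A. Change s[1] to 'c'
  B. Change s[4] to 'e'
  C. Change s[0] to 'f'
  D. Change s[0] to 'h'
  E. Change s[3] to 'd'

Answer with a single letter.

Option A: s[1]='i'->'c', delta=(3-9)*7^3 mod 101 = 63, hash=86+63 mod 101 = 48
Option B: s[4]='f'->'e', delta=(5-6)*7^0 mod 101 = 100, hash=86+100 mod 101 = 85
Option C: s[0]='e'->'f', delta=(6-5)*7^4 mod 101 = 78, hash=86+78 mod 101 = 63
Option D: s[0]='e'->'h', delta=(8-5)*7^4 mod 101 = 32, hash=86+32 mod 101 = 17
Option E: s[3]='g'->'d', delta=(4-7)*7^1 mod 101 = 80, hash=86+80 mod 101 = 65 <-- target

Answer: E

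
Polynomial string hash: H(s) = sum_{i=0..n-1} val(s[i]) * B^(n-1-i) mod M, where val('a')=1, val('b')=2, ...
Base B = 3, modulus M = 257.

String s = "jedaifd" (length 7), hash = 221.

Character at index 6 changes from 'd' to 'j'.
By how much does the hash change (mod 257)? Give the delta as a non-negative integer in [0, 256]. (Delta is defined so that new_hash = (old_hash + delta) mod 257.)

Answer: 6

Derivation:
Delta formula: (val(new) - val(old)) * B^(n-1-k) mod M
  val('j') - val('d') = 10 - 4 = 6
  B^(n-1-k) = 3^0 mod 257 = 1
  Delta = 6 * 1 mod 257 = 6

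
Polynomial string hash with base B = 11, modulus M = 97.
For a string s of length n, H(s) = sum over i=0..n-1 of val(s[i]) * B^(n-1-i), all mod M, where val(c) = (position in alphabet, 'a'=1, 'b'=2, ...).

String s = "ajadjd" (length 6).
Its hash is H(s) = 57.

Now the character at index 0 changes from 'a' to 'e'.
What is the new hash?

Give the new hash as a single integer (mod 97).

val('a') = 1, val('e') = 5
Position k = 0, exponent = n-1-k = 5
B^5 mod M = 11^5 mod 97 = 31
Delta = (5 - 1) * 31 mod 97 = 27
New hash = (57 + 27) mod 97 = 84

Answer: 84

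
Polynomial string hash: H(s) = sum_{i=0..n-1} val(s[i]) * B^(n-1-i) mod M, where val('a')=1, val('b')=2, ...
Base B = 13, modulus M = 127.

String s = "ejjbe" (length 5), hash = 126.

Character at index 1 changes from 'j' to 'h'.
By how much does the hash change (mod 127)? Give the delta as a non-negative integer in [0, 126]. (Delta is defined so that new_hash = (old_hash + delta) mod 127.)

Delta formula: (val(new) - val(old)) * B^(n-1-k) mod M
  val('h') - val('j') = 8 - 10 = -2
  B^(n-1-k) = 13^3 mod 127 = 38
  Delta = -2 * 38 mod 127 = 51

Answer: 51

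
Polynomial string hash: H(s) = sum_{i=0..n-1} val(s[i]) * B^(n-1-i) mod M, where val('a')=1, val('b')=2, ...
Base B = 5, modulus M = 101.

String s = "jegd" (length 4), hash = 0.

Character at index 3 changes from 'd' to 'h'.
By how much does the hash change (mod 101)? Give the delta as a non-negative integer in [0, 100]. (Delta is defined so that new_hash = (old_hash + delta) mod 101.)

Delta formula: (val(new) - val(old)) * B^(n-1-k) mod M
  val('h') - val('d') = 8 - 4 = 4
  B^(n-1-k) = 5^0 mod 101 = 1
  Delta = 4 * 1 mod 101 = 4

Answer: 4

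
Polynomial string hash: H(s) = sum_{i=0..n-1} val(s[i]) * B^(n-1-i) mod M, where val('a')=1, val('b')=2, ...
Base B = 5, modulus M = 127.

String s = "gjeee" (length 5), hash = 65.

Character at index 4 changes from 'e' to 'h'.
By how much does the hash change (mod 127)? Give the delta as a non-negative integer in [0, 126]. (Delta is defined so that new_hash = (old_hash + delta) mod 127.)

Delta formula: (val(new) - val(old)) * B^(n-1-k) mod M
  val('h') - val('e') = 8 - 5 = 3
  B^(n-1-k) = 5^0 mod 127 = 1
  Delta = 3 * 1 mod 127 = 3

Answer: 3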